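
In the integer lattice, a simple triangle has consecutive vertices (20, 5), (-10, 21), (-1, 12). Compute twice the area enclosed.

By the shoelace formula, twice the signed area is |[20·21 − (-10)·5] + [(-10)·12 − (-1)·21] + [(-1)·5 − 20·12]| = 126, so the area is 63.

126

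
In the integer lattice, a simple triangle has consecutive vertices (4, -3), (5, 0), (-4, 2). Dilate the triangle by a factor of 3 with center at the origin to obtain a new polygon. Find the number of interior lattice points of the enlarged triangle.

By the shoelace formula, twice the signed area is |(4·0 − 5·(-3)) + (5·2 − (-4)·0) + ((-4)·(-3) − 4·2)| = 29, so the area is 14.5.
The number of boundary lattice points is Σ gcd(|Δx|,|Δy|) = gcd(1,3) + gcd(9,2) + gcd(8,5) = 1+1+1 = 3.
Scaling by 3 multiplies the area by 3² = 9 (so the new area is 261/2) and multiplies the boundary lattice-point count by 3, giving 9.
By Pick's theorem, the interior count of the dilated polygon is 261/2 − 9/2 + 1 = 127.

127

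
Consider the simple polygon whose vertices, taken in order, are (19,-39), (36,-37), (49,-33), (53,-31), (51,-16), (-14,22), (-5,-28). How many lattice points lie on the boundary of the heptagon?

8

Summing gcd(|Δx|,|Δy|) over the edges gives the boundary count: gcd(17,2) + gcd(13,4) + gcd(4,2) + gcd(2,15) + gcd(65,38) + gcd(9,50) + gcd(24,11) = 1+1+2+1+1+1+1 = 8.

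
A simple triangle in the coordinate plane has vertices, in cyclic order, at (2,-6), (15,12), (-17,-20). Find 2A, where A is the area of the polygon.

By the shoelace formula, twice the signed area is |[2·12 − 15·(-6)] + [15·(-20) − (-17)·12] + [(-17)·(-6) − 2·(-20)]| = 160, so the area is 80.

160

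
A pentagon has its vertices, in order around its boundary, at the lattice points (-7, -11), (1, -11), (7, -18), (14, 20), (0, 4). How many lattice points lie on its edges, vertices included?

Along each edge there are gcd(|Δx|,|Δy|)+1 lattice points, so counting each shared vertex once the boundary has gcd(8,0) + gcd(6,7) + gcd(7,38) + gcd(14,16) + gcd(7,15) = 8+1+1+2+1 = 13.

13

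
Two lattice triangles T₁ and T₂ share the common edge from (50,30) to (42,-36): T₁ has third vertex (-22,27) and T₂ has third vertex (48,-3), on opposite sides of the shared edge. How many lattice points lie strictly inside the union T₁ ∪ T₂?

The union is the simple quadrilateral with vertices (50,30), (-22,27), (42,-36), (48,-3) in order.
The shoelace formula gives twice the area as |[50·27 − (-22)·30] + [(-22)·(-36) − 42·27] + [42·(-3) − 48·(-36)] + [48·30 − 50·(-3)]| = 4860, so the area is 2430.
Summing gcd(|Δx|,|Δy|) over the edges gives the boundary count: gcd(72,3) + gcd(64,63) + gcd(6,33) + gcd(2,33) = 3+1+3+1 = 8.
By Pick's theorem I = A − B/2 + 1 = 2430 − 8/2 + 1 = 2427.

2427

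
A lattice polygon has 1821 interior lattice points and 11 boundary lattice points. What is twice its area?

Pick's theorem states A = I + B/2 − 1, so A = 1821 + 11/2 − 1 = 3651/2.
Hence 2A = 3651.

3651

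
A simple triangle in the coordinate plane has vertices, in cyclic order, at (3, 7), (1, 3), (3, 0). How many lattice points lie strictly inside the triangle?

Using the shoelace formula, 2A = |(3·3 − 1·7) + (1·0 − 3·3) + (3·7 − 3·0)| = 14, so the area is 7.
The number of boundary lattice points is Σ gcd(|Δx|,|Δy|) = gcd(2,4) + gcd(2,3) + gcd(0,7) = 2+1+7 = 10.
Pick's theorem gives I = A − B/2 + 1 = 7 − 10/2 + 1 = 3.

3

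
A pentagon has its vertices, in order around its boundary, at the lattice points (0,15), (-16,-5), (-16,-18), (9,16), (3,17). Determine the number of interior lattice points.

Using the shoelace formula, 2A = |(0·(-5) − (-16)·15) + ((-16)·(-18) − (-16)·(-5)) + ((-16)·16 − 9·(-18)) + (9·17 − 3·16) + (3·15 − 0·17)| = 504, so the area is 252.
Summing gcd(|Δx|,|Δy|) over the edges gives the boundary count: gcd(16,20) + gcd(0,13) + gcd(25,34) + gcd(6,1) + gcd(3,2) = 4+13+1+1+1 = 20.
By Pick's theorem A = I + B/2 − 1, so I = 252 − 20/2 + 1 = 243.

243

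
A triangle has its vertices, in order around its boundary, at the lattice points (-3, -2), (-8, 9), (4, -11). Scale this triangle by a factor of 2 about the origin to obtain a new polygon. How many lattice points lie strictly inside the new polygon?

59

The shoelace formula gives twice the area as |[(-3)·9 − (-8)·(-2)] + [(-8)·(-11) − 4·9] + [4·(-2) − (-3)·(-11)]| = 32, so the area is 16.
The number of boundary lattice points is Σ gcd(|Δx|,|Δy|) = gcd(5,11) + gcd(12,20) + gcd(7,9) = 1+4+1 = 6.
Scaling by 2 multiplies the area by 2² = 4 (so the new area is 64) and multiplies the boundary lattice-point count by 2, giving 12.
By Pick's theorem, the interior count of the dilated polygon is 64 − 12/2 + 1 = 59.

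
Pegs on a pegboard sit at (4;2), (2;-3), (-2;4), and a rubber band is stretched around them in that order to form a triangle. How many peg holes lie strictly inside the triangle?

By the shoelace formula, twice the signed area is |(4·(-3) − 2·2) + (2·4 − (-2)·(-3)) + ((-2)·2 − 4·4)| = 34, so the area is 17.
Summing gcd(|Δx|,|Δy|) over the edges gives the boundary count: gcd(2,5) + gcd(4,7) + gcd(6,2) = 1+1+2 = 4.
By Pick's theorem A = I + B/2 − 1, so I = 17 − 4/2 + 1 = 16.

16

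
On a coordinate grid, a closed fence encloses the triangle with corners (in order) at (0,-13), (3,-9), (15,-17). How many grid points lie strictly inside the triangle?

34

Using the shoelace formula, 2A = |(0·(-9) − 3·(-13)) + (3·(-17) − 15·(-9)) + (15·(-13) − 0·(-17))| = 72, so the area is 36.
The number of boundary lattice points is Σ gcd(|Δx|,|Δy|) = gcd(3,4) + gcd(12,8) + gcd(15,4) = 1+4+1 = 6.
By Pick's theorem A = I + B/2 − 1, so I = 36 − 6/2 + 1 = 34.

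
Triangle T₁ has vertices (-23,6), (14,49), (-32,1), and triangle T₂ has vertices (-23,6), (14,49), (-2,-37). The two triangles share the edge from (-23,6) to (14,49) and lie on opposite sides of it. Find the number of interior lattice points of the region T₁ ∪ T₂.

The union is the simple quadrilateral with vertices (-23,6), (-32,1), (14,49), (-2,-37) in order.
The shoelace formula gives twice the area as |((-23)·1 − (-32)·6) + ((-32)·49 − 14·1) + (14·(-37) − (-2)·49) + ((-2)·6 − (-23)·(-37))| = 2696, so the area is 1348.
Summing gcd(|Δx|,|Δy|) over the edges gives the boundary count: gcd(9,5) + gcd(46,48) + gcd(16,86) + gcd(21,43) = 1+2+2+1 = 6.
By Pick's theorem I = A − B/2 + 1 = 1348 − 6/2 + 1 = 1346.

1346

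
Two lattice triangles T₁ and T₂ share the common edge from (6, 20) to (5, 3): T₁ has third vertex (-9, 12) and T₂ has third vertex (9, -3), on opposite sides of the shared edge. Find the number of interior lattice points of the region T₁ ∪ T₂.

The union is the simple quadrilateral with vertices (6, 20), (-9, 12), (5, 3), (9, -3) in order.
By the shoelace formula, twice the signed area is |(6·12 − (-9)·20) + ((-9)·3 − 5·12) + (5·(-3) − 9·3) + (9·20 − 6·(-3))| = 321, so the area is 321/2.
The number of boundary lattice points is Σ gcd(|Δx|,|Δy|) = gcd(15,8) + gcd(14,9) + gcd(4,6) + gcd(3,23) = 1+1+2+1 = 5.
By Pick's theorem I = A − B/2 + 1 = 321/2 − 5/2 + 1 = 159.

159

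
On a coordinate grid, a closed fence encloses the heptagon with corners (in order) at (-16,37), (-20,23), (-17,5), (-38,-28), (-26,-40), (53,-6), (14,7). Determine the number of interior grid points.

2710

By the shoelace formula, twice the signed area is |[(-16)·23 − (-20)·37] + [(-20)·5 − (-17)·23] + [(-17)·(-28) − (-38)·5] + [(-38)·(-40) − (-26)·(-28)] + [(-26)·(-6) − 53·(-40)] + [53·7 − 14·(-6)] + [14·37 − (-16)·7]| = 5482, so the area is 2741.
The number of boundary lattice points is Σ gcd(|Δx|,|Δy|) = gcd(4,14) + gcd(3,18) + gcd(21,33) + gcd(12,12) + gcd(79,34) + gcd(39,13) + gcd(30,30) = 2+3+3+12+1+13+30 = 64.
Pick's theorem gives I = A − B/2 + 1 = 2741 − 64/2 + 1 = 2710.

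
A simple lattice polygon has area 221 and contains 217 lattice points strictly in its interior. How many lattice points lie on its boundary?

Pick's theorem gives A = I + B/2 − 1, so B = 2(A − I + 1) = 2(221 − 217 + 1) = 10.

10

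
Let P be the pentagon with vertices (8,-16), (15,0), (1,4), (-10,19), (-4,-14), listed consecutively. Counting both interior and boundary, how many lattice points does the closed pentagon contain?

Using the shoelace formula, 2A = |(8·0 − 15·(-16)) + (15·4 − 1·0) + (1·19 − (-10)·4) + ((-10)·(-14) − (-4)·19) + ((-4)·(-16) − 8·(-14))| = 751, so the area is 375.5.
The number of boundary lattice points is Σ gcd(|Δx|,|Δy|) = gcd(7,16) + gcd(14,4) + gcd(11,15) + gcd(6,33) + gcd(12,2) = 1+2+1+3+2 = 9.
Pick's theorem gives I = A − B/2 + 1 = 375.5 − 9/2 + 1 = 372, so the closed region contains I + B = 372 + 9 = 381 lattice points.

381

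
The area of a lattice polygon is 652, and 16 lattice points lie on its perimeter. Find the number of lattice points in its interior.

From Pick's theorem, I = A − B/2 + 1 = 652 − 16/2 + 1 = 645.

645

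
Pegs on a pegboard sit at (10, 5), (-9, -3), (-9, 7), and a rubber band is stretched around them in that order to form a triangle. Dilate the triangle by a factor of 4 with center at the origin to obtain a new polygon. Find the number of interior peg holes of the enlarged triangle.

1497

By the shoelace formula, twice the signed area is |[10·(-3) − (-9)·5] + [(-9)·7 − (-9)·(-3)] + [(-9)·5 − 10·7]| = 190, so the area is 95.
The number of boundary lattice points is Σ gcd(|Δx|,|Δy|) = gcd(19,8) + gcd(0,10) + gcd(19,2) = 1+10+1 = 12.
Scaling by 4 multiplies the area by 4² = 16 (so the new area is 1520) and multiplies the boundary lattice-point count by 4, giving 48.
By Pick's theorem, the interior count of the dilated polygon is 1520 − 48/2 + 1 = 1497.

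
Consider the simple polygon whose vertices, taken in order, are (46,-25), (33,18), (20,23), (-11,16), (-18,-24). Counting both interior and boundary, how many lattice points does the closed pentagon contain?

2369

Using the shoelace formula, 2A = |[46·18 − 33·(-25)] + [33·23 − 20·18] + [20·16 − (-11)·23] + [(-11)·(-24) − (-18)·16] + [(-18)·(-25) − 46·(-24)]| = 4731, so the area is 2365.5.
The number of boundary lattice points is Σ gcd(|Δx|,|Δy|) = gcd(13,43) + gcd(13,5) + gcd(31,7) + gcd(7,40) + gcd(64,1) = 1+1+1+1+1 = 5.
Pick's theorem gives I = A − B/2 + 1 = 2365.5 − 5/2 + 1 = 2364, so the closed region contains I + B = 2364 + 5 = 2369 lattice points.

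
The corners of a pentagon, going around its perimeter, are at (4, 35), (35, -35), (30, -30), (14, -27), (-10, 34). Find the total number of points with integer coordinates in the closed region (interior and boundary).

The shoelace formula gives twice the area as |(4·(-35) − 35·35) + (35·(-30) − 30·(-35)) + (30·(-27) − 14·(-30)) + (14·34 − (-10)·(-27)) + ((-10)·35 − 4·34)| = 2035, so the area is 1017.5.
Summing gcd(|Δx|,|Δy|) over the edges gives the boundary count: gcd(31,70) + gcd(5,5) + gcd(16,3) + gcd(24,61) + gcd(14,1) = 1+5+1+1+1 = 9.
Pick's theorem gives I = A − B/2 + 1 = 1017.5 − 9/2 + 1 = 1014, so the closed region contains I + B = 1014 + 9 = 1023 lattice points.

1023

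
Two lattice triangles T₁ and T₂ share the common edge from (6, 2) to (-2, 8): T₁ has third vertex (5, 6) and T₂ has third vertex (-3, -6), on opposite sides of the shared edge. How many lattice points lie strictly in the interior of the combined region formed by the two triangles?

71

The union is the simple quadrilateral with vertices (6, 2), (5, 6), (-2, 8), (-3, -6) in order.
By the shoelace formula, twice the signed area is |(6·6 − 5·2) + (5·8 − (-2)·6) + ((-2)·(-6) − (-3)·8) + ((-3)·2 − 6·(-6))| = 144, so the area is 72.
Along each edge there are gcd(|Δx|,|Δy|)+1 lattice points, so counting each shared vertex once the boundary has gcd(1,4) + gcd(7,2) + gcd(1,14) + gcd(9,8) = 1+1+1+1 = 4.
By Pick's theorem I = A − B/2 + 1 = 72 − 4/2 + 1 = 71.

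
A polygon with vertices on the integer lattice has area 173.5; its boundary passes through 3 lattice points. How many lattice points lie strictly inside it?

173

From Pick's theorem, I = A − B/2 + 1 = 173.5 − 3/2 + 1 = 173.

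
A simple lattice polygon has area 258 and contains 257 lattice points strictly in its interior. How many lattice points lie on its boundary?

4

Pick's theorem gives A = I + B/2 − 1, so B = 2(A − I + 1) = 2(258 − 257 + 1) = 4.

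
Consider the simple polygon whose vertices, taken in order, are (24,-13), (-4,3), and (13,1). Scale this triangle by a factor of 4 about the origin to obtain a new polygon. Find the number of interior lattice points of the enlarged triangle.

1717

Using the shoelace formula, 2A = |[24·3 − (-4)·(-13)] + [(-4)·1 − 13·3] + [13·(-13) − 24·1]| = 216, so the area is 108.
Along each edge there are gcd(|Δx|,|Δy|)+1 lattice points, so counting each shared vertex once the boundary has gcd(28,16) + gcd(17,2) + gcd(11,14) = 4+1+1 = 6.
Scaling by 4 multiplies the area by 4² = 16 (so the new area is 1728) and multiplies the boundary lattice-point count by 4, giving 24.
By Pick's theorem, the interior count of the dilated polygon is 1728 − 24/2 + 1 = 1717.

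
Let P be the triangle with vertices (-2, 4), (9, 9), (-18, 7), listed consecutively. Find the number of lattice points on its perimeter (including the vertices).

The number of boundary lattice points is Σ gcd(|Δx|,|Δy|) = gcd(11,5) + gcd(27,2) + gcd(16,3) = 1+1+1 = 3.

3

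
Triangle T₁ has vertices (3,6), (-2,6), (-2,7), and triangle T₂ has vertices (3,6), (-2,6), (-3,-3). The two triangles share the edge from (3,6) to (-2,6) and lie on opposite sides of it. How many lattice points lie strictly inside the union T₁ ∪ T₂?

The union is the simple quadrilateral with vertices (3,6), (-2,7), (-2,6), (-3,-3) in order.
By the shoelace formula, twice the signed area is |(3·7 − (-2)·6) + ((-2)·6 − (-2)·7) + ((-2)·(-3) − (-3)·6) + ((-3)·6 − 3·(-3))| = 50, so the area is 25.
The number of boundary lattice points is Σ gcd(|Δx|,|Δy|) = gcd(5,1) + gcd(0,1) + gcd(1,9) + gcd(6,9) = 1+1+1+3 = 6.
By Pick's theorem I = A − B/2 + 1 = 25 − 6/2 + 1 = 23.

23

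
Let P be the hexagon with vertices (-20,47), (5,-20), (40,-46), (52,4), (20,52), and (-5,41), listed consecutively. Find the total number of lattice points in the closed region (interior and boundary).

3801

By the shoelace formula, twice the signed area is |((-20)·(-20) − 5·47) + (5·(-46) − 40·(-20)) + (40·4 − 52·(-46)) + (52·52 − 20·4) + (20·41 − (-5)·52) + ((-5)·47 − (-20)·41)| = 7576, so the area is 3788.
Summing gcd(|Δx|,|Δy|) over the edges gives the boundary count: gcd(25,67) + gcd(35,26) + gcd(12,50) + gcd(32,48) + gcd(25,11) + gcd(15,6) = 1+1+2+16+1+3 = 24.
Pick's theorem gives I = A − B/2 + 1 = 3788 − 24/2 + 1 = 3777, so the closed region contains I + B = 3777 + 24 = 3801 lattice points.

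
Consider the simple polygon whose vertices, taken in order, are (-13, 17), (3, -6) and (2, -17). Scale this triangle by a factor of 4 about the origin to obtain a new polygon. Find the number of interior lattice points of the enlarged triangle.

1587

The shoelace formula gives twice the area as |[(-13)·(-6) − 3·17] + [3·(-17) − 2·(-6)] + [2·17 − (-13)·(-17)]| = 199, so the area is 99.5.
Along each edge there are gcd(|Δx|,|Δy|)+1 lattice points, so counting each shared vertex once the boundary has gcd(16,23) + gcd(1,11) + gcd(15,34) = 1+1+1 = 3.
Scaling by 4 multiplies the area by 4² = 16 (so the new area is 1592) and multiplies the boundary lattice-point count by 4, giving 12.
By Pick's theorem, the interior count of the dilated polygon is 1592 − 12/2 + 1 = 1587.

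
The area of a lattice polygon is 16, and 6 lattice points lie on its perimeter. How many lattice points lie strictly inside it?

From Pick's theorem, I = A − B/2 + 1 = 16 − 6/2 + 1 = 14.

14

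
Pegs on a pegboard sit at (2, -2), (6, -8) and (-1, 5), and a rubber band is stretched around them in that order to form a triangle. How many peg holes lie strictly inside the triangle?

4

The shoelace formula gives twice the area as |[2·(-8) − 6·(-2)] + [6·5 − (-1)·(-8)] + [(-1)·(-2) − 2·5]| = 10, so the area is 5.
Along each edge there are gcd(|Δx|,|Δy|)+1 lattice points, so counting each shared vertex once the boundary has gcd(4,6) + gcd(7,13) + gcd(3,7) = 2+1+1 = 4.
Pick's theorem gives I = A − B/2 + 1 = 5 − 4/2 + 1 = 4.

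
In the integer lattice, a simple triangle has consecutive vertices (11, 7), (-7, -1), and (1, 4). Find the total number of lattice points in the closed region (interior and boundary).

16

The shoelace formula gives twice the area as |(11·(-1) − (-7)·7) + ((-7)·4 − 1·(-1)) + (1·7 − 11·4)| = 26, so the area is 13.
Along each edge there are gcd(|Δx|,|Δy|)+1 lattice points, so counting each shared vertex once the boundary has gcd(18,8) + gcd(8,5) + gcd(10,3) = 2+1+1 = 4.
Pick's theorem gives I = A − B/2 + 1 = 13 − 4/2 + 1 = 12, so the closed region contains I + B = 12 + 4 = 16 lattice points.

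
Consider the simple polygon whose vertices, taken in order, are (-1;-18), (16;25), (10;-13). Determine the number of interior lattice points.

By the shoelace formula, twice the signed area is |[(-1)·25 − 16·(-18)] + [16·(-13) − 10·25] + [10·(-18) − (-1)·(-13)]| = 388, so the area is 194.
Along each edge there are gcd(|Δx|,|Δy|)+1 lattice points, so counting each shared vertex once the boundary has gcd(17,43) + gcd(6,38) + gcd(11,5) = 1+2+1 = 4.
Pick's theorem gives I = A − B/2 + 1 = 194 − 4/2 + 1 = 193.

193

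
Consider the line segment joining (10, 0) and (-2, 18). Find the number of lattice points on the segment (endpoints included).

7

The number of lattice points on a segment between lattice points is gcd(|Δx|,|Δy|) + 1 = gcd(12,18) + 1 = 6 + 1 = 7.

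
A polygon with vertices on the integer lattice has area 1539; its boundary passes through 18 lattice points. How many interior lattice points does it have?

From Pick's theorem, I = A − B/2 + 1 = 1539 − 18/2 + 1 = 1531.

1531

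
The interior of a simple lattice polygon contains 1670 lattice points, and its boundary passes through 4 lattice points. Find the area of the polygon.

Pick's theorem states A = I + B/2 − 1, so A = 1670 + 4/2 − 1 = 1671.

1671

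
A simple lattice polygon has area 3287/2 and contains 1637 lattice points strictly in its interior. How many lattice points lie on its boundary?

Pick's theorem gives A = I + B/2 − 1, so B = 2(A − I + 1) = 2(3287/2 − 1637 + 1) = 15.

15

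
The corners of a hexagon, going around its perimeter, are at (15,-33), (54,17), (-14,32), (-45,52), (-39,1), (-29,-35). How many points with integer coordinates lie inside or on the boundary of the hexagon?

Using the shoelace formula, 2A = |(15·17 − 54·(-33)) + (54·32 − (-14)·17) + ((-14)·52 − (-45)·32) + ((-45)·1 − (-39)·52) + ((-39)·(-35) − (-29)·1) + ((-29)·(-33) − 15·(-35))| = 9574, so the area is 4787.
Along each edge there are gcd(|Δx|,|Δy|)+1 lattice points, so counting each shared vertex once the boundary has gcd(39,50) + gcd(68,15) + gcd(31,20) + gcd(6,51) + gcd(10,36) + gcd(44,2) = 1+1+1+3+2+2 = 10.
Pick's theorem gives I = A − B/2 + 1 = 4787 − 10/2 + 1 = 4783, so the closed region contains I + B = 4783 + 10 = 4793 lattice points.

4793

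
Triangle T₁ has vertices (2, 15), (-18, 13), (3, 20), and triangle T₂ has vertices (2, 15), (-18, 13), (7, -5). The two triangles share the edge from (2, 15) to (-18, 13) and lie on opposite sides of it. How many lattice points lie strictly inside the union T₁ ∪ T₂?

The union is the simple quadrilateral with vertices (2, 15), (3, 20), (-18, 13), (7, -5) in order.
The shoelace formula gives twice the area as |(2·20 − 3·15) + (3·13 − (-18)·20) + ((-18)·(-5) − 7·13) + (7·15 − 2·(-5))| = 508, so the area is 254.
Along each edge there are gcd(|Δx|,|Δy|)+1 lattice points, so counting each shared vertex once the boundary has gcd(1,5) + gcd(21,7) + gcd(25,18) + gcd(5,20) = 1+7+1+5 = 14.
By Pick's theorem I = A − B/2 + 1 = 254 − 14/2 + 1 = 248.

248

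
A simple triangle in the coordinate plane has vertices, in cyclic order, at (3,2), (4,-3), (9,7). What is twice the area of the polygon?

35

By the shoelace formula, twice the signed area is |(3·(-3) − 4·2) + (4·7 − 9·(-3)) + (9·2 − 3·7)| = 35, so the area is 17.5.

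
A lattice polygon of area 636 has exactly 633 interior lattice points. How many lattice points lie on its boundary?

8

Pick's theorem gives A = I + B/2 − 1, so B = 2(A − I + 1) = 2(636 − 633 + 1) = 8.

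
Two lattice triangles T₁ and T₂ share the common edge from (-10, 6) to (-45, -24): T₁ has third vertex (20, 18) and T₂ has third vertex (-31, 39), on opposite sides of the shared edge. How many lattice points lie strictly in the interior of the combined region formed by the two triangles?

The union is the simple quadrilateral with vertices (-10, 6), (20, 18), (-45, -24), (-31, 39) in order.
The shoelace formula gives twice the area as |((-10)·18 − 20·6) + (20·(-24) − (-45)·18) + ((-45)·39 − (-31)·(-24)) + ((-31)·6 − (-10)·39)| = 2265, so the area is 1132.5.
The number of boundary lattice points is Σ gcd(|Δx|,|Δy|) = gcd(30,12) + gcd(65,42) + gcd(14,63) + gcd(21,33) = 6+1+7+3 = 17.
By Pick's theorem I = A − B/2 + 1 = 1132.5 − 17/2 + 1 = 1125.

1125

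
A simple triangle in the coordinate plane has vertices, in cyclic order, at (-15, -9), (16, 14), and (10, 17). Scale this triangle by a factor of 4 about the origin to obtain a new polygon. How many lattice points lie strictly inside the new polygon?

The shoelace formula gives twice the area as |[(-15)·14 − 16·(-9)] + [16·17 − 10·14] + [10·(-9) − (-15)·17]| = 231, so the area is 231/2.
Along each edge there are gcd(|Δx|,|Δy|)+1 lattice points, so counting each shared vertex once the boundary has gcd(31,23) + gcd(6,3) + gcd(25,26) = 1+3+1 = 5.
Scaling by 4 multiplies the area by 4² = 16 (so the new area is 1848) and multiplies the boundary lattice-point count by 4, giving 20.
By Pick's theorem, the interior count of the dilated polygon is 1848 − 20/2 + 1 = 1839.

1839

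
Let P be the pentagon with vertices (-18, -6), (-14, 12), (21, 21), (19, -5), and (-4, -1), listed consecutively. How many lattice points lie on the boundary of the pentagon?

The number of boundary lattice points is Σ gcd(|Δx|,|Δy|) = gcd(4,18) + gcd(35,9) + gcd(2,26) + gcd(23,4) + gcd(14,5) = 2+1+2+1+1 = 7.

7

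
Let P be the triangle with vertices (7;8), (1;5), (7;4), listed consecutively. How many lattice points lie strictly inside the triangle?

The shoelace formula gives twice the area as |(7·5 − 1·8) + (1·4 − 7·5) + (7·8 − 7·4)| = 24, so the area is 12.
Summing gcd(|Δx|,|Δy|) over the edges gives the boundary count: gcd(6,3) + gcd(6,1) + gcd(0,4) = 3+1+4 = 8.
By Pick's theorem A = I + B/2 − 1, so I = 12 − 8/2 + 1 = 9.

9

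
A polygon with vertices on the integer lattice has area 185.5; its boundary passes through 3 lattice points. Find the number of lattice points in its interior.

185

Pick's theorem A = I + B/2 − 1 rearranges to I = A − B/2 + 1 = 185.5 − 3/2 + 1 = 185.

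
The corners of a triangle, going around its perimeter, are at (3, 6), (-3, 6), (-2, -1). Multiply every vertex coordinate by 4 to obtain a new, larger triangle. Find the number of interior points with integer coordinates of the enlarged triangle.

By the shoelace formula, twice the signed area is |[3·6 − (-3)·6] + [(-3)·(-1) − (-2)·6] + [(-2)·6 − 3·(-1)]| = 42, so the area is 21.
The number of boundary lattice points is Σ gcd(|Δx|,|Δy|) = gcd(6,0) + gcd(1,7) + gcd(5,7) = 6+1+1 = 8.
Scaling by 4 multiplies the area by 4² = 16 (so the new area is 336) and multiplies the boundary lattice-point count by 4, giving 32.
By Pick's theorem, the interior count of the dilated polygon is 336 − 32/2 + 1 = 321.

321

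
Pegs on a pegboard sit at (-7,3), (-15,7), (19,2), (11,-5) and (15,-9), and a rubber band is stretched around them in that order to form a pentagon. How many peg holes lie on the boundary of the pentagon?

12

Summing gcd(|Δx|,|Δy|) over the edges gives the boundary count: gcd(8,4) + gcd(34,5) + gcd(8,7) + gcd(4,4) + gcd(22,12) = 4+1+1+4+2 = 12.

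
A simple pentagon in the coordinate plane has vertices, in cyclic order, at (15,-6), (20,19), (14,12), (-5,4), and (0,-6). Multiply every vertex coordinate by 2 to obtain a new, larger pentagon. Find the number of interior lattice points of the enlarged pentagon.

By the shoelace formula, twice the signed area is |[15·19 − 20·(-6)] + [20·12 − 14·19] + [14·4 − (-5)·12] + [(-5)·(-6) − 0·4] + [0·(-6) − 15·(-6)]| = 615, so the area is 307.5.
Along each edge there are gcd(|Δx|,|Δy|)+1 lattice points, so counting each shared vertex once the boundary has gcd(5,25) + gcd(6,7) + gcd(19,8) + gcd(5,10) + gcd(15,0) = 5+1+1+5+15 = 27.
Scaling by 2 multiplies the area by 2² = 4 (so the new area is 1230) and multiplies the boundary lattice-point count by 2, giving 54.
By Pick's theorem, the interior count of the dilated polygon is 1230 − 54/2 + 1 = 1204.

1204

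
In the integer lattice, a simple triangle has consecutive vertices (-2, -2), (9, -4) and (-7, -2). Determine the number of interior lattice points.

2

Using the shoelace formula, 2A = |((-2)·(-4) − 9·(-2)) + (9·(-2) − (-7)·(-4)) + ((-7)·(-2) − (-2)·(-2))| = 10, so the area is 5.
The number of boundary lattice points is Σ gcd(|Δx|,|Δy|) = gcd(11,2) + gcd(16,2) + gcd(5,0) = 1+2+5 = 8.
Pick's theorem gives I = A − B/2 + 1 = 5 − 8/2 + 1 = 2.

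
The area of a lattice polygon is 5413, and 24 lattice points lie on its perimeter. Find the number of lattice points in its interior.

Pick's theorem A = I + B/2 − 1 rearranges to I = A − B/2 + 1 = 5413 − 24/2 + 1 = 5402.

5402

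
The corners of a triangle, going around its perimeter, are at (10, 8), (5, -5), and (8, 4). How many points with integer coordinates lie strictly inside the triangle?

1

The shoelace formula gives twice the area as |(10·(-5) − 5·8) + (5·4 − 8·(-5)) + (8·8 − 10·4)| = 6, so the area is 3.
Summing gcd(|Δx|,|Δy|) over the edges gives the boundary count: gcd(5,13) + gcd(3,9) + gcd(2,4) = 1+3+2 = 6.
Pick's theorem gives I = A − B/2 + 1 = 3 − 6/2 + 1 = 1.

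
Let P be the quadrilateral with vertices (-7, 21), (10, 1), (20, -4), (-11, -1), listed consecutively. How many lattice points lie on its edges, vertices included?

9

Summing gcd(|Δx|,|Δy|) over the edges gives the boundary count: gcd(17,20) + gcd(10,5) + gcd(31,3) + gcd(4,22) = 1+5+1+2 = 9.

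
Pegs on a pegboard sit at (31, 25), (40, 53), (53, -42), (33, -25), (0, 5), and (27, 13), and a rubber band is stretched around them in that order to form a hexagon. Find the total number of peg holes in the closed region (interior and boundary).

The shoelace formula gives twice the area as |[31·53 − 40·25] + [40·(-42) − 53·53] + [53·(-25) − 33·(-42)] + [33·5 − 0·(-25)] + [0·13 − 27·5] + [27·25 − 31·13]| = 3483, so the area is 1741.5.
Along each edge there are gcd(|Δx|,|Δy|)+1 lattice points, so counting each shared vertex once the boundary has gcd(9,28) + gcd(13,95) + gcd(20,17) + gcd(33,30) + gcd(27,8) + gcd(4,12) = 1+1+1+3+1+4 = 11.
Pick's theorem gives I = A − B/2 + 1 = 1741.5 − 11/2 + 1 = 1737, so the closed region contains I + B = 1737 + 11 = 1748 lattice points.

1748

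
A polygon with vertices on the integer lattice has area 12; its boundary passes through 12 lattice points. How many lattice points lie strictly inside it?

From Pick's theorem, I = A − B/2 + 1 = 12 − 12/2 + 1 = 7.

7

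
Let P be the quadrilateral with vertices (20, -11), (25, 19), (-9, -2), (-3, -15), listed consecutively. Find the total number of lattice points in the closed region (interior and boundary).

The shoelace formula gives twice the area as |(20·19 − 25·(-11)) + (25·(-2) − (-9)·19) + ((-9)·(-15) − (-3)·(-2)) + ((-3)·(-11) − 20·(-15))| = 1238, so the area is 619.
Summing gcd(|Δx|,|Δy|) over the edges gives the boundary count: gcd(5,30) + gcd(34,21) + gcd(6,13) + gcd(23,4) = 5+1+1+1 = 8.
Pick's theorem gives I = A − B/2 + 1 = 619 − 8/2 + 1 = 616, so the closed region contains I + B = 616 + 8 = 624 lattice points.

624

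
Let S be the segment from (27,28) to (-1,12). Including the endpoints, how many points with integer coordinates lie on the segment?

The number of lattice points on a segment between lattice points is gcd(|Δx|,|Δy|) + 1 = gcd(28,16) + 1 = 4 + 1 = 5.

5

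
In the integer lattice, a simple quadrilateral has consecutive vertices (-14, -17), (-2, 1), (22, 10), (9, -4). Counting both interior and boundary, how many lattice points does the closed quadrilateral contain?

By the shoelace formula, twice the signed area is |[(-14)·1 − (-2)·(-17)] + [(-2)·10 − 22·1] + [22·(-4) − 9·10] + [9·(-17) − (-14)·(-4)]| = 477, so the area is 238.5.
The number of boundary lattice points is Σ gcd(|Δx|,|Δy|) = gcd(12,18) + gcd(24,9) + gcd(13,14) + gcd(23,13) = 6+3+1+1 = 11.
Pick's theorem gives I = A − B/2 + 1 = 238.5 − 11/2 + 1 = 234, so the closed region contains I + B = 234 + 11 = 245 lattice points.

245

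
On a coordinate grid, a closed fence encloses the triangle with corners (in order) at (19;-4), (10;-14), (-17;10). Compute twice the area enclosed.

Using the shoelace formula, 2A = |[19·(-14) − 10·(-4)] + [10·10 − (-17)·(-14)] + [(-17)·(-4) − 19·10]| = 486, so the area is 243.

486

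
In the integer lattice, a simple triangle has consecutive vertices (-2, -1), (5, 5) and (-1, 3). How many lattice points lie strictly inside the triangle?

The shoelace formula gives twice the area as |[(-2)·5 − 5·(-1)] + [5·3 − (-1)·5] + [(-1)·(-1) − (-2)·3]| = 22, so the area is 11.
The number of boundary lattice points is Σ gcd(|Δx|,|Δy|) = gcd(7,6) + gcd(6,2) + gcd(1,4) = 1+2+1 = 4.
By Pick's theorem A = I + B/2 − 1, so I = 11 − 4/2 + 1 = 10.

10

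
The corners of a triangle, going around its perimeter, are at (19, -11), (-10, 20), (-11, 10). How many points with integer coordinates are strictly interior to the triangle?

The shoelace formula gives twice the area as |(19·20 − (-10)·(-11)) + ((-10)·10 − (-11)·20) + ((-11)·(-11) − 19·10)| = 321, so the area is 321/2.
Along each edge there are gcd(|Δx|,|Δy|)+1 lattice points, so counting each shared vertex once the boundary has gcd(29,31) + gcd(1,10) + gcd(30,21) = 1+1+3 = 5.
Pick's theorem gives I = A − B/2 + 1 = 321/2 − 5/2 + 1 = 159.

159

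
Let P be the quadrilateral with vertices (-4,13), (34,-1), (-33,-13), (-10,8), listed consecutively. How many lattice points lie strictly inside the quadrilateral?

The shoelace formula gives twice the area as |((-4)·(-1) − 34·13) + (34·(-13) − (-33)·(-1)) + ((-33)·8 − (-10)·(-13)) + ((-10)·13 − (-4)·8)| = 1405, so the area is 702.5.
The number of boundary lattice points is Σ gcd(|Δx|,|Δy|) = gcd(38,14) + gcd(67,12) + gcd(23,21) + gcd(6,5) = 2+1+1+1 = 5.
By Pick's theorem A = I + B/2 − 1, so I = 702.5 − 5/2 + 1 = 701.

701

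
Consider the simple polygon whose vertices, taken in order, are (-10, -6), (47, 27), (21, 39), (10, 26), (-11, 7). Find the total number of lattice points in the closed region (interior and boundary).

968

Using the shoelace formula, 2A = |[(-10)·27 − 47·(-6)] + [47·39 − 21·27] + [21·26 − 10·39] + [10·7 − (-11)·26] + [(-11)·(-6) − (-10)·7]| = 1926, so the area is 963.
The number of boundary lattice points is Σ gcd(|Δx|,|Δy|) = gcd(57,33) + gcd(26,12) + gcd(11,13) + gcd(21,19) + gcd(1,13) = 3+2+1+1+1 = 8.
Pick's theorem gives I = A − B/2 + 1 = 963 − 8/2 + 1 = 960, so the closed region contains I + B = 960 + 8 = 968 lattice points.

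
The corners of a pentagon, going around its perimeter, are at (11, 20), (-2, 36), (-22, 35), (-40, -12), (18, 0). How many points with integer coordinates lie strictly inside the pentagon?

The shoelace formula gives twice the area as |[11·36 − (-2)·20] + [(-2)·35 − (-22)·36] + [(-22)·(-12) − (-40)·35] + [(-40)·0 − 18·(-12)] + [18·20 − 11·0]| = 3398, so the area is 1699.
The number of boundary lattice points is Σ gcd(|Δx|,|Δy|) = gcd(13,16) + gcd(20,1) + gcd(18,47) + gcd(58,12) + gcd(7,20) = 1+1+1+2+1 = 6.
Pick's theorem gives I = A − B/2 + 1 = 1699 − 6/2 + 1 = 1697.

1697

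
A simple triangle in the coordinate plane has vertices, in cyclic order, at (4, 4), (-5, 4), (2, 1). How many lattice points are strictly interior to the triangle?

By the shoelace formula, twice the signed area is |[4·4 − (-5)·4] + [(-5)·1 − 2·4] + [2·4 − 4·1]| = 27, so the area is 13.5.
The number of boundary lattice points is Σ gcd(|Δx|,|Δy|) = gcd(9,0) + gcd(7,3) + gcd(2,3) = 9+1+1 = 11.
By Pick's theorem A = I + B/2 − 1, so I = 13.5 − 11/2 + 1 = 9.

9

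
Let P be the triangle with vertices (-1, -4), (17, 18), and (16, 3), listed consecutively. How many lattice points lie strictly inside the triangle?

123

By the shoelace formula, twice the signed area is |((-1)·18 − 17·(-4)) + (17·3 − 16·18) + (16·(-4) − (-1)·3)| = 248, so the area is 124.
Along each edge there are gcd(|Δx|,|Δy|)+1 lattice points, so counting each shared vertex once the boundary has gcd(18,22) + gcd(1,15) + gcd(17,7) = 2+1+1 = 4.
Pick's theorem gives I = A − B/2 + 1 = 124 − 4/2 + 1 = 123.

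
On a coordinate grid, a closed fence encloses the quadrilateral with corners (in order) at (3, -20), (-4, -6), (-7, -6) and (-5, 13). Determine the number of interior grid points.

83

By the shoelace formula, twice the signed area is |(3·(-6) − (-4)·(-20)) + ((-4)·(-6) − (-7)·(-6)) + ((-7)·13 − (-5)·(-6)) + ((-5)·(-20) − 3·13)| = 176, so the area is 88.
Along each edge there are gcd(|Δx|,|Δy|)+1 lattice points, so counting each shared vertex once the boundary has gcd(7,14) + gcd(3,0) + gcd(2,19) + gcd(8,33) = 7+3+1+1 = 12.
By Pick's theorem A = I + B/2 − 1, so I = 88 − 12/2 + 1 = 83.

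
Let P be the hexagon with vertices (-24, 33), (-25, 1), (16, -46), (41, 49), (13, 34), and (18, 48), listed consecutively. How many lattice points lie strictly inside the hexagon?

The shoelace formula gives twice the area as |((-24)·1 − (-25)·33) + ((-25)·(-46) − 16·1) + (16·49 − 41·(-46)) + (41·34 − 13·49) + (13·48 − 18·34) + (18·33 − (-24)·48)| = 7120, so the area is 3560.
Along each edge there are gcd(|Δx|,|Δy|)+1 lattice points, so counting each shared vertex once the boundary has gcd(1,32) + gcd(41,47) + gcd(25,95) + gcd(28,15) + gcd(5,14) + gcd(42,15) = 1+1+5+1+1+3 = 12.
By Pick's theorem A = I + B/2 − 1, so I = 3560 − 12/2 + 1 = 3555.

3555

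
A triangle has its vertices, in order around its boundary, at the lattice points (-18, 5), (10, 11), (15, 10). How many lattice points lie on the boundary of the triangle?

The number of boundary lattice points is Σ gcd(|Δx|,|Δy|) = gcd(28,6) + gcd(5,1) + gcd(33,5) = 2+1+1 = 4.

4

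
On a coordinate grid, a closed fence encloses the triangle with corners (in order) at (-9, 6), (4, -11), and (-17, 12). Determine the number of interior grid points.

28

By the shoelace formula, twice the signed area is |((-9)·(-11) − 4·6) + (4·12 − (-17)·(-11)) + ((-17)·6 − (-9)·12)| = 58, so the area is 29.
The number of boundary lattice points is Σ gcd(|Δx|,|Δy|) = gcd(13,17) + gcd(21,23) + gcd(8,6) = 1+1+2 = 4.
Pick's theorem gives I = A − B/2 + 1 = 29 − 4/2 + 1 = 28.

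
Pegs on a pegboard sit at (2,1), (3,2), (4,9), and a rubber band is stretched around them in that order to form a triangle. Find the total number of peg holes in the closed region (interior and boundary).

6

By the shoelace formula, twice the signed area is |[2·2 − 3·1] + [3·9 − 4·2] + [4·1 − 2·9]| = 6, so the area is 3.
Along each edge there are gcd(|Δx|,|Δy|)+1 lattice points, so counting each shared vertex once the boundary has gcd(1,1) + gcd(1,7) + gcd(2,8) = 1+1+2 = 4.
Pick's theorem gives I = A − B/2 + 1 = 3 − 4/2 + 1 = 2, so the closed region contains I + B = 2 + 4 = 6 lattice points.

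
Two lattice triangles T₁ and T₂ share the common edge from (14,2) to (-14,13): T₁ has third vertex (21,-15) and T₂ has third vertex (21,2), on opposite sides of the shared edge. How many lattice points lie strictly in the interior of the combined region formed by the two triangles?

The union is the simple quadrilateral with vertices (14,2), (21,-15), (-14,13), (21,2) in order.
The shoelace formula gives twice the area as |[14·(-15) − 21·2] + [21·13 − (-14)·(-15)] + [(-14)·2 − 21·13] + [21·2 − 14·2]| = 476, so the area is 238.
The number of boundary lattice points is Σ gcd(|Δx|,|Δy|) = gcd(7,17) + gcd(35,28) + gcd(35,11) + gcd(7,0) = 1+7+1+7 = 16.
By Pick's theorem I = A − B/2 + 1 = 238 − 16/2 + 1 = 231.

231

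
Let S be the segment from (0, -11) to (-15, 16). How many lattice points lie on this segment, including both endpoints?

The number of lattice points on a segment between lattice points is gcd(|Δx|,|Δy|) + 1 = gcd(15,27) + 1 = 3 + 1 = 4.

4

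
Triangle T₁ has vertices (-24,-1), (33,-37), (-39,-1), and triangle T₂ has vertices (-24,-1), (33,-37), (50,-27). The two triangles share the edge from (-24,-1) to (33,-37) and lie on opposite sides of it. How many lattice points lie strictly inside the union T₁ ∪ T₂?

835

The union is the simple quadrilateral with vertices (-24,-1), (-39,-1), (33,-37), (50,-27) in order.
The shoelace formula gives twice the area as |[(-24)·(-1) − (-39)·(-1)] + [(-39)·(-37) − 33·(-1)] + [33·(-27) − 50·(-37)] + [50·(-1) − (-24)·(-27)]| = 1722, so the area is 861.
The number of boundary lattice points is Σ gcd(|Δx|,|Δy|) = gcd(15,0) + gcd(72,36) + gcd(17,10) + gcd(74,26) = 15+36+1+2 = 54.
By Pick's theorem I = A − B/2 + 1 = 861 − 54/2 + 1 = 835.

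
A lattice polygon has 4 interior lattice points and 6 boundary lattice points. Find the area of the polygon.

6

By Pick's theorem, A = I + B/2 − 1 = 4 + 6/2 − 1 = 6.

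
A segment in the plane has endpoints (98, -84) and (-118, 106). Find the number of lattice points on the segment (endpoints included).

The number of lattice points on a segment between lattice points is gcd(|Δx|,|Δy|) + 1 = gcd(216,190) + 1 = 2 + 1 = 3.

3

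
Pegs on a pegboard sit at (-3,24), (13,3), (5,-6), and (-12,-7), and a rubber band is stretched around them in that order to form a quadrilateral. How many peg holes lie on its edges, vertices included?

4

The number of boundary lattice points is Σ gcd(|Δx|,|Δy|) = gcd(16,21) + gcd(8,9) + gcd(17,1) + gcd(9,31) = 1+1+1+1 = 4.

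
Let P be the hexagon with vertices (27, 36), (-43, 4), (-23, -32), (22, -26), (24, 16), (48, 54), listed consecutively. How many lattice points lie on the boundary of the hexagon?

Summing gcd(|Δx|,|Δy|) over the edges gives the boundary count: gcd(70,32) + gcd(20,36) + gcd(45,6) + gcd(2,42) + gcd(24,38) + gcd(21,18) = 2+4+3+2+2+3 = 16.

16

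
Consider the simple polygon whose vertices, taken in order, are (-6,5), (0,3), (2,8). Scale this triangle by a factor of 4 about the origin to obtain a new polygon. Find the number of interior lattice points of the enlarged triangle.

265

The shoelace formula gives twice the area as |((-6)·3 − 0·5) + (0·8 − 2·3) + (2·5 − (-6)·8)| = 34, so the area is 17.
Along each edge there are gcd(|Δx|,|Δy|)+1 lattice points, so counting each shared vertex once the boundary has gcd(6,2) + gcd(2,5) + gcd(8,3) = 2+1+1 = 4.
Scaling by 4 multiplies the area by 4² = 16 (so the new area is 272) and multiplies the boundary lattice-point count by 4, giving 16.
By Pick's theorem, the interior count of the dilated polygon is 272 − 16/2 + 1 = 265.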